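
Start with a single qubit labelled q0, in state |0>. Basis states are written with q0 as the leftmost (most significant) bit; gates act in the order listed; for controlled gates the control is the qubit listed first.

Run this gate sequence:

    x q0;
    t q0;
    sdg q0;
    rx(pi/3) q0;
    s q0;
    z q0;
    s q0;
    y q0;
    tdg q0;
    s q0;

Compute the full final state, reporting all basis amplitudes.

The final amplitudes are -sqrt(3)*exp(I*pi/4)/2 on |0>, 1/2 on |1>.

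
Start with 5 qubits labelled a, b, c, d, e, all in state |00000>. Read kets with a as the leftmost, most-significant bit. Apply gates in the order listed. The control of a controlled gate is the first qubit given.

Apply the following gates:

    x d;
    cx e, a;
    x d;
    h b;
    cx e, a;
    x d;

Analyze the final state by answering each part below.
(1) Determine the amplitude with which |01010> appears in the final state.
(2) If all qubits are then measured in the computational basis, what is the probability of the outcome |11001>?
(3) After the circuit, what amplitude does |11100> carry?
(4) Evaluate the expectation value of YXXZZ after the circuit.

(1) The amplitude on |01010> is sqrt(2)/2.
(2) The probability of measuring |11001> is 0.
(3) |11100> carries amplitude 0 in the final state.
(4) In the final state, YXXZZ has expectation 0.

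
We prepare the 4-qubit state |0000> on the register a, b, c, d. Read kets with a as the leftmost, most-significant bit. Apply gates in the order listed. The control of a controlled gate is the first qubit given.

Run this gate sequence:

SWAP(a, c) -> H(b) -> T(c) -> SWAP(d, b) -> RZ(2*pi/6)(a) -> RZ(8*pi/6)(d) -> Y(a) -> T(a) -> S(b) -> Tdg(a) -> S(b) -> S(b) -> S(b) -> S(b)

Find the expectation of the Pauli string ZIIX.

The observable ZIIX averages to 1/2. Key observation: steps 11-14 multiply out to the identity, so the circuit reduces to the remaining gates.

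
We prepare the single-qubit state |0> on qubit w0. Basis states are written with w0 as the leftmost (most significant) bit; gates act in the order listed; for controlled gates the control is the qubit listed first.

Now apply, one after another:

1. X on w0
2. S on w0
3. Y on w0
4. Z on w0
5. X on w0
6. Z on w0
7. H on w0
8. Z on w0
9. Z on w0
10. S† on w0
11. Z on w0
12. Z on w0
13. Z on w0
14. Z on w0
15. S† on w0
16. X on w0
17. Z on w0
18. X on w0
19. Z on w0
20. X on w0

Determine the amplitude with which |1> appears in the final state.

The amplitude on |1> is sqrt(2)/2.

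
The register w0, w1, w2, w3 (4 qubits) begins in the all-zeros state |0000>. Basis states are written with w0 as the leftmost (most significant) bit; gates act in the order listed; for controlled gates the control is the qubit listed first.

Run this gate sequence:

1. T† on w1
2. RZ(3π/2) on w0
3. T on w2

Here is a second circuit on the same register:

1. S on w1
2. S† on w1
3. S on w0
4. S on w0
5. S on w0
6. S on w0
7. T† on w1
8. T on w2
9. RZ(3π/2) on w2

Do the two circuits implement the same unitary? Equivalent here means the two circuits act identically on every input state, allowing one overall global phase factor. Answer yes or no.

No — the two circuits implement different unitaries, even allowing a global phase.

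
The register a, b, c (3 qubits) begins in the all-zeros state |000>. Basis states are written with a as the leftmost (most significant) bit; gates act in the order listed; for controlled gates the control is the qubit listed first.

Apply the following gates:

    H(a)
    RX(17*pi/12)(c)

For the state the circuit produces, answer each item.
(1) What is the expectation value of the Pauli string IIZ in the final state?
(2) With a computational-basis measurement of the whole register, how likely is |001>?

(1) The observable IIZ averages to -sqrt(6)/4 + sqrt(2)/4.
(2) The probability of measuring |001> is -sqrt(2)/16 + sqrt(6)/16 + 1/4.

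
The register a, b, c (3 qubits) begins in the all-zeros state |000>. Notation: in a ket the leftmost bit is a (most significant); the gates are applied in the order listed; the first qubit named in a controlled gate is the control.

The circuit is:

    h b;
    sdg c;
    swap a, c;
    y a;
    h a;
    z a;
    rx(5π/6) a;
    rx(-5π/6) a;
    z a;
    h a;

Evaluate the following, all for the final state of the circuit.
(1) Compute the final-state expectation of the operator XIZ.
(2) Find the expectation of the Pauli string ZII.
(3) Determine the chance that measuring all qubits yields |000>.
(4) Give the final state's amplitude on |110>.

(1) The expectation value of XIZ is 0.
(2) The expectation value of ZII is -1.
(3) Outcome |000> occurs with probability 0.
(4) The final state's coefficient on |110> equals sqrt(2)*I/2.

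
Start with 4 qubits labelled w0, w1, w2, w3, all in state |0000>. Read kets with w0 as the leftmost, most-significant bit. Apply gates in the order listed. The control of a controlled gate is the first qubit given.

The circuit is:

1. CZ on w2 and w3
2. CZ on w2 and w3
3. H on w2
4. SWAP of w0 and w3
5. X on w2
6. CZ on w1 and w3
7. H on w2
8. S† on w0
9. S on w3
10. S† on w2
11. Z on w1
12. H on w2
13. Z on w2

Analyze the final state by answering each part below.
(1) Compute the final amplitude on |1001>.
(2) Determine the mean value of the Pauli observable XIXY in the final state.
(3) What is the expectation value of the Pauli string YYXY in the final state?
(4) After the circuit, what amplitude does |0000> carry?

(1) |1001> carries amplitude 0 in the final state.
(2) The expectation value of XIXY is 0.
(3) The observable YYXY averages to 0.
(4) |0000> carries amplitude sqrt(2)/2 in the final state.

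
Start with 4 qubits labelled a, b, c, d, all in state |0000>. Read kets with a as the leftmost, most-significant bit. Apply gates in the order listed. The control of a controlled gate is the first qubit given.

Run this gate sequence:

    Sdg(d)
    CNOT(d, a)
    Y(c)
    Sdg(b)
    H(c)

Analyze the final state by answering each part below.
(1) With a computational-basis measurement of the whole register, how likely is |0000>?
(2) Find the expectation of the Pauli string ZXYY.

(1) Outcome |0000> occurs with probability 1/2.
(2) In the final state, ZXYY has expectation 0.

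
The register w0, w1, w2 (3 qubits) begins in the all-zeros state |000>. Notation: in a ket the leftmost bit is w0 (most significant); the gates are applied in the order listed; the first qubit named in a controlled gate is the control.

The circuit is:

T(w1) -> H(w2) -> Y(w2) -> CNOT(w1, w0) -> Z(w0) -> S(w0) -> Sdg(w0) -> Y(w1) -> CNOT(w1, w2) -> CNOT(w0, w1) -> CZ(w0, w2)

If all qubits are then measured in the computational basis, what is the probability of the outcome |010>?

A full measurement returns |010> with probability 1/2.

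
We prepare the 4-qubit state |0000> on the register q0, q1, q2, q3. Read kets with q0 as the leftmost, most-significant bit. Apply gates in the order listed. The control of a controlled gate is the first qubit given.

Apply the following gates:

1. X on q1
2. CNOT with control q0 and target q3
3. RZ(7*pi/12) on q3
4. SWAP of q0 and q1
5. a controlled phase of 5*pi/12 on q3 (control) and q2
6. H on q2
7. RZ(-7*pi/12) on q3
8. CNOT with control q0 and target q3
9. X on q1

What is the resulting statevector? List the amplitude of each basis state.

After the circuit, the state carries amplitude sqrt(2)/2 on |1101>, sqrt(2)/2 on |1111>, and 0 on every other basis state.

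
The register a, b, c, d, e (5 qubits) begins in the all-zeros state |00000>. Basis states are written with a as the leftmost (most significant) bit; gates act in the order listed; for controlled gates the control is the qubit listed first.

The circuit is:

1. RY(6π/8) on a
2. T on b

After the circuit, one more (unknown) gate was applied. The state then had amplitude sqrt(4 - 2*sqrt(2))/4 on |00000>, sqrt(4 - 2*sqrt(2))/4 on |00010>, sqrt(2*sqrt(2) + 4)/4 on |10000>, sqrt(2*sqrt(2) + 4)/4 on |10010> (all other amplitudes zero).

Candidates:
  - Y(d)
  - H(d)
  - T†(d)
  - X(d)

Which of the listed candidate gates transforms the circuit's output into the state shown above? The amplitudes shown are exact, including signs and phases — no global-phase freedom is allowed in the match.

The applied gate was H(d).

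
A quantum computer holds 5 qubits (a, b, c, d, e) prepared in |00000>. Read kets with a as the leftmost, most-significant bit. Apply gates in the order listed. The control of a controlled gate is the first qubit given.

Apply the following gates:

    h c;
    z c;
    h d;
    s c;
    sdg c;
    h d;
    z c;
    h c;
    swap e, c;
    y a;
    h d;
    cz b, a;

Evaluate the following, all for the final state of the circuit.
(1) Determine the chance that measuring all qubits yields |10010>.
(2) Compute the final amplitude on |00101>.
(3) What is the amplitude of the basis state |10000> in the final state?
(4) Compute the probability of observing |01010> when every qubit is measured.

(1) The probability of measuring |10010> is 1/2.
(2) |00101> carries amplitude 0 in the final state.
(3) |10000> carries amplitude sqrt(2)*I/2 in the final state.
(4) Outcome |01010> occurs with probability 0.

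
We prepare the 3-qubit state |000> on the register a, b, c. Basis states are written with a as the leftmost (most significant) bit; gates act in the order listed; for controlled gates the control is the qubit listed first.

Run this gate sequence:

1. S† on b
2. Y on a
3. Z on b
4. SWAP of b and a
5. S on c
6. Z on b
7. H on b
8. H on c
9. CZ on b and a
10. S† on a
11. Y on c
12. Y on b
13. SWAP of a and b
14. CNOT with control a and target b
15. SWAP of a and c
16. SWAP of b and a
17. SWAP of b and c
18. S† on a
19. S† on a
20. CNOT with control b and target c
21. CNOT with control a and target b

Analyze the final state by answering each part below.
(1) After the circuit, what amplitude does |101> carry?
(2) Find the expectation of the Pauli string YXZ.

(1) The final state's coefficient on |101> equals I/2.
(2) The observable YXZ averages to 0.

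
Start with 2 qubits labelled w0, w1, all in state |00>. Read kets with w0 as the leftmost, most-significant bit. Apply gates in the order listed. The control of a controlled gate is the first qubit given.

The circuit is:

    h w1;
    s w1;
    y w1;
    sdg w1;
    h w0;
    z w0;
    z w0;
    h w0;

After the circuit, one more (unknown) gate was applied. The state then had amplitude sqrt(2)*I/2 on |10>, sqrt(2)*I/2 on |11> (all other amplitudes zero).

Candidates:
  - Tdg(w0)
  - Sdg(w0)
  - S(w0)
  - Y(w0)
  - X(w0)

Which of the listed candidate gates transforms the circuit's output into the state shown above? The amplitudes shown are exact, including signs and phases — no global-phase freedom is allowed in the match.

It was Y(w0) that produced the state shown. Key observation: the block from step 5 through step 8 cancels to the identity and can be dropped.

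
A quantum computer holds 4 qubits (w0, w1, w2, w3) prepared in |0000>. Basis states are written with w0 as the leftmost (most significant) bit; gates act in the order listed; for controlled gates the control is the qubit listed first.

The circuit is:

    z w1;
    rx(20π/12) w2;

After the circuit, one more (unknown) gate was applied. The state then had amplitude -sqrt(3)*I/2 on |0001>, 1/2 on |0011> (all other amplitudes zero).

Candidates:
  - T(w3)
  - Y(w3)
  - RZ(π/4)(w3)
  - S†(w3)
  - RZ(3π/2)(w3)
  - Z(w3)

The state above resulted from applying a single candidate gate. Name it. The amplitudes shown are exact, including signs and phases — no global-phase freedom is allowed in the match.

The unique candidate consistent with the amplitudes is Y(w3).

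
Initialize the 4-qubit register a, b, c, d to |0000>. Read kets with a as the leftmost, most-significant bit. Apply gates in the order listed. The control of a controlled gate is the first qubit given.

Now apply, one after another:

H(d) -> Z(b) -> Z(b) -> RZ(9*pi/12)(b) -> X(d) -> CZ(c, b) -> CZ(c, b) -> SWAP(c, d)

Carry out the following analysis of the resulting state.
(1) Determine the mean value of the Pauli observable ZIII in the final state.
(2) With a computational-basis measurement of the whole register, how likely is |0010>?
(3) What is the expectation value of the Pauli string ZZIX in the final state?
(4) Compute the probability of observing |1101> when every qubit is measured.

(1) In the final state, ZIII has expectation 1. Key observation: gates 6-7 undo each other exactly, leaving only the rest of the circuit to track.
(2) The probability of measuring |0010> is 1/2.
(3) The expectation value of ZZIX is 0.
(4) Outcome |1101> occurs with probability 0.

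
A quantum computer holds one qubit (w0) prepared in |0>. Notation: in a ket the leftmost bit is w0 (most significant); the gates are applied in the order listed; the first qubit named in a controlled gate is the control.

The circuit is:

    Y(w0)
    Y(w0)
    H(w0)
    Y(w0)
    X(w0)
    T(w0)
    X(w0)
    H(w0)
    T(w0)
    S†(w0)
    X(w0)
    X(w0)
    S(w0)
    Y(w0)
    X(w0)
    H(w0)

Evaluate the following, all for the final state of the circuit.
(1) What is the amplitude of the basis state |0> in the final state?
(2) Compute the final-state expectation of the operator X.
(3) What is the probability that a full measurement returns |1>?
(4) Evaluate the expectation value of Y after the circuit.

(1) |0> carries amplitude sqrt(2)*(-1 - I)/4 in the final state. Key observation: gates 10-13 undo each other exactly, leaving only the rest of the circuit to track.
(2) The expectation value of X is -sqrt(2)/2.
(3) Outcome |1> occurs with probability 3/4.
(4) In the final state, Y has expectation -1/2.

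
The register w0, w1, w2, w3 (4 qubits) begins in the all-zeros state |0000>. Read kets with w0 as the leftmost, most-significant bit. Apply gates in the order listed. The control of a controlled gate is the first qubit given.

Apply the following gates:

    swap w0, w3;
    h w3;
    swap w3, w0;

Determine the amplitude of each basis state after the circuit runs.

After the circuit, the state carries amplitude sqrt(2)/2 on |0000>, sqrt(2)/2 on |1000>, and 0 on every other basis state.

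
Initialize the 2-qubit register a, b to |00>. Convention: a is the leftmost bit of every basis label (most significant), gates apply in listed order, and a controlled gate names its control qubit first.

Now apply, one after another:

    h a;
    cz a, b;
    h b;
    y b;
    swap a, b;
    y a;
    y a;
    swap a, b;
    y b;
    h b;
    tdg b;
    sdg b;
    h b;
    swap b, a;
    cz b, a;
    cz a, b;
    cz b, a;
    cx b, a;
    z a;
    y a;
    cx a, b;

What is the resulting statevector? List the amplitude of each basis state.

The resulting statevector has amplitude I/2 on |00>, I/2 on |01>, -I/2 on |10>, I/2 on |11>. Key observation: steps 3-10 multiply out to the identity, so the circuit reduces to the remaining gates.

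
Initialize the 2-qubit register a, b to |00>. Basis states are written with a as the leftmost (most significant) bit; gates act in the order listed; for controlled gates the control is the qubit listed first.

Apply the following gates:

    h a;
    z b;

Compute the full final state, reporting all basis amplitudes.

After the circuit, the state carries amplitude sqrt(2)/2 on |00>, 0 on |01>, sqrt(2)/2 on |10>, 0 on |11>.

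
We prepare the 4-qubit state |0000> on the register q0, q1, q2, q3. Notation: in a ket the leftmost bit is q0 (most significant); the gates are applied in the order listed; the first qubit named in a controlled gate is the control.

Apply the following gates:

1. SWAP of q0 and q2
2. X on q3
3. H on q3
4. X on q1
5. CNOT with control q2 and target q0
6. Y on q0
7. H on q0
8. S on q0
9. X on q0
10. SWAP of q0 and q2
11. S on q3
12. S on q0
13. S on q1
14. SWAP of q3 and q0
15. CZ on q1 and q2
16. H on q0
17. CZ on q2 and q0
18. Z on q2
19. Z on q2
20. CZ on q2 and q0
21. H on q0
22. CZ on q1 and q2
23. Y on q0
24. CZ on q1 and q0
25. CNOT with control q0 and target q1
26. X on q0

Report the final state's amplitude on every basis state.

The resulting statevector has amplitude 1/2 on |0000>, I/2 on |0010>, -I/2 on |1100>, 1/2 on |1110>, and 0 on every other basis state. Key observation: the block from step 15 through step 22 cancels to the identity and can be dropped.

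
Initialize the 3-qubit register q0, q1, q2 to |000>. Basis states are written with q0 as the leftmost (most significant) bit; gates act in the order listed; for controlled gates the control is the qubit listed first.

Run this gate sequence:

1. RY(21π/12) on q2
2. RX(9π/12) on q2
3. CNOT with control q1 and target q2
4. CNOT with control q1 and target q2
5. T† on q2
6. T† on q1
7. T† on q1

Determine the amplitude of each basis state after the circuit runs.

The resulting statevector has amplitude sqrt(2)*(-1 - I)/4 on |000>, (-2 + sqrt(2) - 2*I - sqrt(2)*I)*exp(3*I*pi/4)/4 on |001>, and 0 on every other basis state.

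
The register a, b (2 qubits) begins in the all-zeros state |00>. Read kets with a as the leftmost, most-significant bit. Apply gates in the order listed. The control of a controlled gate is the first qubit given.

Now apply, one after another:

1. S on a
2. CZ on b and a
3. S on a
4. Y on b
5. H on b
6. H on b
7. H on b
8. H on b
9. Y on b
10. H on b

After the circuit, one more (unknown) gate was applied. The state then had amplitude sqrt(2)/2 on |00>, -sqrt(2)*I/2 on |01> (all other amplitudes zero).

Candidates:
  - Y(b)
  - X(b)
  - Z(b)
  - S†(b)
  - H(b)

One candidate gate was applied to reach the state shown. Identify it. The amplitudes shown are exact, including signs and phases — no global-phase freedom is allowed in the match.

It was S†(b) that produced the state shown. Key observation: steps 4-9 multiply out to the identity, so the circuit reduces to the remaining gates.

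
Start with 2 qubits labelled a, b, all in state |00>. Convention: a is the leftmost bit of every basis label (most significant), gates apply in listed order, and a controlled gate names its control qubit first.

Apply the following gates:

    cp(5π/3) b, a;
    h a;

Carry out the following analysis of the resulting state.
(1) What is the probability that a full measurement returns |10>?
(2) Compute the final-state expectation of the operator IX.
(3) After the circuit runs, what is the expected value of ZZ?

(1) Outcome |10> occurs with probability 1/2.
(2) The observable IX averages to 0.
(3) The expectation value of ZZ is 0.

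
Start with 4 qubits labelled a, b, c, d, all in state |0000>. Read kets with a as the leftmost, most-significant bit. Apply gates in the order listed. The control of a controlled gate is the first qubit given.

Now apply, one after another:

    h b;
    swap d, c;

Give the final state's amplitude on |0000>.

The amplitude on |0000> is sqrt(2)/2.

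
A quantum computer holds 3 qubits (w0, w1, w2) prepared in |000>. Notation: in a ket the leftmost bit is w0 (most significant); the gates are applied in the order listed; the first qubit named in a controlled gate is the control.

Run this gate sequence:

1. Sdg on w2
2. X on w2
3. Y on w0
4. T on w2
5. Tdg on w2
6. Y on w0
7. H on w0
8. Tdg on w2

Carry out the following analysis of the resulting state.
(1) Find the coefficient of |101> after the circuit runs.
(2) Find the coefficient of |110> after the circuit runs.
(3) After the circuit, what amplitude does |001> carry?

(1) The final state's coefficient on |101> equals -sqrt(2)*exp(3*I*pi/4)/2. Key observation: steps 3-6 multiply out to the identity, so the circuit reduces to the remaining gates.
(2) The final state's coefficient on |110> equals 0.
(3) The final state's coefficient on |001> equals -sqrt(2)*exp(3*I*pi/4)/2.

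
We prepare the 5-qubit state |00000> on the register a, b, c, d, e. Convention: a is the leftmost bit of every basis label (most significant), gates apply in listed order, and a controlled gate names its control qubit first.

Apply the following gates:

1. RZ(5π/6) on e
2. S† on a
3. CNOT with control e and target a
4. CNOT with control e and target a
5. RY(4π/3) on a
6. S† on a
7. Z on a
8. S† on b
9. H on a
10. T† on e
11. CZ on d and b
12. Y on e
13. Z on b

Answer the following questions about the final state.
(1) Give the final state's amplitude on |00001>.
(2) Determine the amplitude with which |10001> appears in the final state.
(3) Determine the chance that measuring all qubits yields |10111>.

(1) |00001> carries amplitude (sqrt(6) + sqrt(2)*I)*exp(7*I*pi/12)/4 in the final state.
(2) The final state's coefficient on |10001> equals (-sqrt(6) + sqrt(2)*I)*exp(7*I*pi/12)/4.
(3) A full measurement returns |10111> with probability 0.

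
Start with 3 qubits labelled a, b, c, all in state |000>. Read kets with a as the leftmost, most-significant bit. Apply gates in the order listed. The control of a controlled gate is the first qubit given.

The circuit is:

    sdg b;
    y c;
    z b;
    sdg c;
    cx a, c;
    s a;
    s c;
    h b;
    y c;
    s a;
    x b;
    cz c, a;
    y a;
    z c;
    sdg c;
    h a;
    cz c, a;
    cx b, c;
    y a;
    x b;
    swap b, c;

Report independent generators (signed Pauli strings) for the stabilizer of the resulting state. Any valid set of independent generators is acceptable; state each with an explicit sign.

One valid set of independent stabilizer generators is +XII, +IXX, -IZZ (any independent generating set of the same group is equally correct).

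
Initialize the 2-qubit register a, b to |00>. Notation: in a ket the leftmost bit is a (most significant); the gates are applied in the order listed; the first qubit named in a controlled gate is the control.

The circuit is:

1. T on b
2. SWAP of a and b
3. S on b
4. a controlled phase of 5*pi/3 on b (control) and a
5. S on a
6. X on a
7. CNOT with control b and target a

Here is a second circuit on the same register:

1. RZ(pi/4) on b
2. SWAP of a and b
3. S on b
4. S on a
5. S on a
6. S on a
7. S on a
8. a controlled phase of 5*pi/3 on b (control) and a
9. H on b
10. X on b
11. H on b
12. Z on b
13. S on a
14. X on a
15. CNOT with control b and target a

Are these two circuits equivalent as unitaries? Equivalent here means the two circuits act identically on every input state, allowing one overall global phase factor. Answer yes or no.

Yes — the two circuits implement the same unitary up to a global phase.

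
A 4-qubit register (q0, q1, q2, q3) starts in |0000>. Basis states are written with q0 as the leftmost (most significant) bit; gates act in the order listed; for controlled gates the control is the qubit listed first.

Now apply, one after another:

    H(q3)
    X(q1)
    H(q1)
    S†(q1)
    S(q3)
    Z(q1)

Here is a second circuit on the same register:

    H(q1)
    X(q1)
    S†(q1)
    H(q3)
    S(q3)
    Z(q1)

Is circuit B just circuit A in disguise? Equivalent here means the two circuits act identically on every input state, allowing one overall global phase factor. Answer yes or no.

No, they are not equivalent — no single phase factor reconciles the two unitaries.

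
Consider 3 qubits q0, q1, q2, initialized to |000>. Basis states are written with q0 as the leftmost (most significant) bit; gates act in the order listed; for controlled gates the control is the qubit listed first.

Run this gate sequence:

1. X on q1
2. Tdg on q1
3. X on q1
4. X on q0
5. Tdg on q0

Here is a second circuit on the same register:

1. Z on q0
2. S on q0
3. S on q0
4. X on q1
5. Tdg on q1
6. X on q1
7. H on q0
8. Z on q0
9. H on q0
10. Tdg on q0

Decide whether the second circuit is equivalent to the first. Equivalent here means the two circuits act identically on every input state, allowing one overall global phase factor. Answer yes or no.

Yes, they are equivalent — the unitaries differ by at most a global phase.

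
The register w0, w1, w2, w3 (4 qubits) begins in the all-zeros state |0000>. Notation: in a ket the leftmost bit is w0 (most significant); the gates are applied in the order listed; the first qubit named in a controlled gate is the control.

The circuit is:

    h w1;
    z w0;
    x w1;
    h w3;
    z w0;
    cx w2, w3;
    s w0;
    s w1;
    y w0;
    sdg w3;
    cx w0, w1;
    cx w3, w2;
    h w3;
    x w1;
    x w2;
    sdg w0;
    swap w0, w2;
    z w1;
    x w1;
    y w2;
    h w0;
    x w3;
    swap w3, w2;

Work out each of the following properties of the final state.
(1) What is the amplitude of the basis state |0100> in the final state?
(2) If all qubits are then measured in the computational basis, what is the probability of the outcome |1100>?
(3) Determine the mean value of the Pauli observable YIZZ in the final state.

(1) |0100> carries amplitude 1/4 - I/4 in the final state.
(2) Outcome |1100> occurs with probability 1/8.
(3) In the final state, YIZZ has expectation 1.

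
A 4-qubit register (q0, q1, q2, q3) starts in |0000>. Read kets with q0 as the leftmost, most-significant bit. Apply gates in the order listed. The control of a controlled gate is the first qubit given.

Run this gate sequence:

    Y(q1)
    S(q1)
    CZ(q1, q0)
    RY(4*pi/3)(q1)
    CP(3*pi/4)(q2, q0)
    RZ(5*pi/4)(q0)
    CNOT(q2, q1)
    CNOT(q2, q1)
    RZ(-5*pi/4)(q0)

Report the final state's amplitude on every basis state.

After the circuit, the state carries amplitude sqrt(3)/2 on |0000>, 1/2 on |0100>, and 0 on every other basis state. Key observation: the block from step 6 through step 9 cancels to the identity and can be dropped.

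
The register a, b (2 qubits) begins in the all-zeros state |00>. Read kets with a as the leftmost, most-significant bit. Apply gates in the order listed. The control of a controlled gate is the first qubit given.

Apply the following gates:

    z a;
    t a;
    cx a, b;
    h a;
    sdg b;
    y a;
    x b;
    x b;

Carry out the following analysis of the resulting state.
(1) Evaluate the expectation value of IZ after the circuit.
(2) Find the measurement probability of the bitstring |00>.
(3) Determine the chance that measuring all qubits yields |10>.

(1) In the final state, IZ has expectation 1.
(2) A full measurement returns |00> with probability 1/2.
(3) A full measurement returns |10> with probability 1/2.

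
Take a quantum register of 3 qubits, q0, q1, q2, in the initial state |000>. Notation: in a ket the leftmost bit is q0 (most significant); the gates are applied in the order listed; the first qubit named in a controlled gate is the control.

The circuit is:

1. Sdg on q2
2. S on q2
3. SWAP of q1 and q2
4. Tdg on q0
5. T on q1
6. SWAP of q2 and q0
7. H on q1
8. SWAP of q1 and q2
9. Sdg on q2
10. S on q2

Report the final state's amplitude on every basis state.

The resulting statevector has amplitude sqrt(2)/2 on |000>, sqrt(2)/2 on |001>, and 0 on every other basis state.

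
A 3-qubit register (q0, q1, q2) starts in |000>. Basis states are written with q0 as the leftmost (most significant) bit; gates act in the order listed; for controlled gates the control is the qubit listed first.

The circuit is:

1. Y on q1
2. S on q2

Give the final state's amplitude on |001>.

The amplitude on |001> is 0.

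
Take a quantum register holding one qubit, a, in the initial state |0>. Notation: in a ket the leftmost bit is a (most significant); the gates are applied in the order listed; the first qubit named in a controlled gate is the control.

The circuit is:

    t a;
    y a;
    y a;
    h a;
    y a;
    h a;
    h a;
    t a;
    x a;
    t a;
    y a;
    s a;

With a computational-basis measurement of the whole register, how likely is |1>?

The probability of measuring |1> is 1/2.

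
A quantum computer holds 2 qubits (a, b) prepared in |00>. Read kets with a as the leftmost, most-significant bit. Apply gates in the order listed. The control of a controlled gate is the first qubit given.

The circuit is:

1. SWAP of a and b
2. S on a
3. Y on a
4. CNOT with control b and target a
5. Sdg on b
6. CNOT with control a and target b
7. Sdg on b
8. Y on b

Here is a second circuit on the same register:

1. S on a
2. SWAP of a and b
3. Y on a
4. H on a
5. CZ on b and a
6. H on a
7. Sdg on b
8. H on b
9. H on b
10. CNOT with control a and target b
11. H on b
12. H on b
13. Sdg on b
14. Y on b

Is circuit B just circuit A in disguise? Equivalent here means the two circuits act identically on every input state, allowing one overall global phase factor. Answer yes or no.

No: there is an input state on which the two circuits produce genuinely different outputs (not merely differing by a phase).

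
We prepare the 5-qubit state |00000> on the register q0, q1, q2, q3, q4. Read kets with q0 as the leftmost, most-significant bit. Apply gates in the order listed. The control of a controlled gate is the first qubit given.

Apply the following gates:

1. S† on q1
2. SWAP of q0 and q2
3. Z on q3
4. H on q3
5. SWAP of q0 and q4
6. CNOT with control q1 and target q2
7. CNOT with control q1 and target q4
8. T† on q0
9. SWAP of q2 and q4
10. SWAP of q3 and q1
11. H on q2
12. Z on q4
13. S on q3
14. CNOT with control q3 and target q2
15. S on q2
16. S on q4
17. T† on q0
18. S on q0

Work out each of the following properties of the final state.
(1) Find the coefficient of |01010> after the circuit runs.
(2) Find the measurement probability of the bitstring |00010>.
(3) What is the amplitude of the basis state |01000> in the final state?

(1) The amplitude on |01010> is 0.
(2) The probability of measuring |00010> is 0.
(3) The final state's coefficient on |01000> equals 1/2.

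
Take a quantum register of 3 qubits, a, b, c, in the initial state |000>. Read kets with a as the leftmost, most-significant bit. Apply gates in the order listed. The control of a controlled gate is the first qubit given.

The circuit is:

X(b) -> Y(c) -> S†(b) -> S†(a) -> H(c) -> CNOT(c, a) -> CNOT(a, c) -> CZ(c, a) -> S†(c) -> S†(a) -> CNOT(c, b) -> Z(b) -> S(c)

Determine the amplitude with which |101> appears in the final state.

The amplitude on |101> is 0.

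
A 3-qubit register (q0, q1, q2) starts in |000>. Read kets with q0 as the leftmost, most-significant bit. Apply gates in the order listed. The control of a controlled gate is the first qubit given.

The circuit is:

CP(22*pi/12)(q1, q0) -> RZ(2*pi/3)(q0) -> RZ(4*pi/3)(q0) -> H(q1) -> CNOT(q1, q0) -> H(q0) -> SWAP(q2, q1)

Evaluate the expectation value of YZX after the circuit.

The expectation value of YZX is 0.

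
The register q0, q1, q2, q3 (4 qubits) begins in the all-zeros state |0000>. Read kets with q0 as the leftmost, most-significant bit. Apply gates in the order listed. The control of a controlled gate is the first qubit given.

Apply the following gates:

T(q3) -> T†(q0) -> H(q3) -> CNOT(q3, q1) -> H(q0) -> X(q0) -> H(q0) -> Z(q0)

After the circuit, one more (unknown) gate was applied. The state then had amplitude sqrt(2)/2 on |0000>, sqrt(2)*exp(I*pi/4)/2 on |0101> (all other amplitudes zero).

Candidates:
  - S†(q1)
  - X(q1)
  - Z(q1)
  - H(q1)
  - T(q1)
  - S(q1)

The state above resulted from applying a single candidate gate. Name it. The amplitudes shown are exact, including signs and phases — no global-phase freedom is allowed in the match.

It was T(q1) that produced the state shown. Key observation: steps 5-8 multiply out to the identity, so the circuit reduces to the remaining gates.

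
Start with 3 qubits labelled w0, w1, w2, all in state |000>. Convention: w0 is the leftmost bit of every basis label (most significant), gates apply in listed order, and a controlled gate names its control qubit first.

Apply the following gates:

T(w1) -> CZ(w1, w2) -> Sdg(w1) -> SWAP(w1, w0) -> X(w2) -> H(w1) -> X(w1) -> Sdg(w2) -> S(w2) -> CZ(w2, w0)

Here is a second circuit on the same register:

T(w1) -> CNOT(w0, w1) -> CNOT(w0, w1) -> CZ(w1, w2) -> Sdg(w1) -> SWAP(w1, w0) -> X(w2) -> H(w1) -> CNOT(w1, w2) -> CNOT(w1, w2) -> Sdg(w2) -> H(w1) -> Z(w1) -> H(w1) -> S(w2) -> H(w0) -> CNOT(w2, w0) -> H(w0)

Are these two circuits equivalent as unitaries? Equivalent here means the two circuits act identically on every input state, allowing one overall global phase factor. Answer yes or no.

Yes — the two circuits implement the same unitary up to a global phase.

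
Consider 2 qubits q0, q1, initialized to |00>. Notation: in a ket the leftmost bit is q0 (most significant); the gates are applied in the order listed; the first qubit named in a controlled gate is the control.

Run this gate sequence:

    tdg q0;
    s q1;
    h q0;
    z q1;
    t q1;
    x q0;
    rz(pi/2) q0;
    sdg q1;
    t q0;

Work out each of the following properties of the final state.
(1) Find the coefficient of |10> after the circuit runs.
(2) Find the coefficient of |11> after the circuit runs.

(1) The amplitude on |10> is sqrt(2)*I/2.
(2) The final state's coefficient on |11> equals 0.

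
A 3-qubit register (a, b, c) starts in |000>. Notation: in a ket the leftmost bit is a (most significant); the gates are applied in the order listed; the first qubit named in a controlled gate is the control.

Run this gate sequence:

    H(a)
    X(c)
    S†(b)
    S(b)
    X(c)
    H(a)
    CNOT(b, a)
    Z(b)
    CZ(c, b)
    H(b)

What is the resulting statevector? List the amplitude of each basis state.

The resulting statevector has amplitude sqrt(2)/2 on |000>, sqrt(2)/2 on |010>, and 0 on every other basis state.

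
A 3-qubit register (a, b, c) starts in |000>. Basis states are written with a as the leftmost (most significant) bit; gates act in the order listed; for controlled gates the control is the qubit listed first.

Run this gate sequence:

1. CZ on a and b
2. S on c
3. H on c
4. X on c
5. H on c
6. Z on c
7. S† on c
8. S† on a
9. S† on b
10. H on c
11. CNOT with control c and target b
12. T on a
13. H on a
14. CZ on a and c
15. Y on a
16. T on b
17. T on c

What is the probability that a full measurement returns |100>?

The probability of measuring |100> is 1/4. Key observation: the block from step 3 through step 6 cancels to the identity and can be dropped.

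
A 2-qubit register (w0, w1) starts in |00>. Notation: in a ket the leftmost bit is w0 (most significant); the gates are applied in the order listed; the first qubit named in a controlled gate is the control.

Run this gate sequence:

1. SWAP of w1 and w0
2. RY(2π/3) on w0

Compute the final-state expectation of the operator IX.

The expectation value of IX is 0.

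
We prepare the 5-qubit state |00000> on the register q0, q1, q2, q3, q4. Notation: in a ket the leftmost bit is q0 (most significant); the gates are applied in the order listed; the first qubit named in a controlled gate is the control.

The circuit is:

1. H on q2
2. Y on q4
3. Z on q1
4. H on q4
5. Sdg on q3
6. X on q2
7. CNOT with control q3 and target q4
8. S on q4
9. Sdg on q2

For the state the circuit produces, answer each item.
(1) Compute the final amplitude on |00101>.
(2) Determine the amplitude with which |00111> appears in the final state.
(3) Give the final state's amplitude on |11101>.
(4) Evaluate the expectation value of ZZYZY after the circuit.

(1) The amplitude on |00101> is -I/2.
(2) The amplitude on |00111> is 0.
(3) |11101> carries amplitude 0 in the final state.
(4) The observable ZZYZY averages to 1.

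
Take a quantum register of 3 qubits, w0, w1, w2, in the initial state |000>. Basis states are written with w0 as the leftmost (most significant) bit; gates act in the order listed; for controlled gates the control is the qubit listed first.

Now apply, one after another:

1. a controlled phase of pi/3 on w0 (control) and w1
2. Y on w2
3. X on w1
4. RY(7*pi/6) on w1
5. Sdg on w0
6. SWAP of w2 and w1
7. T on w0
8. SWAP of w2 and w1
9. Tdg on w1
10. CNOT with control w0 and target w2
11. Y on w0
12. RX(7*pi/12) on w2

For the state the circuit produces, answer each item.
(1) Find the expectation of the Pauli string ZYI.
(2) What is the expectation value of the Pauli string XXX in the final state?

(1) The expectation value of ZYI is sqrt(2)/4.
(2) In the final state, XXX has expectation 0.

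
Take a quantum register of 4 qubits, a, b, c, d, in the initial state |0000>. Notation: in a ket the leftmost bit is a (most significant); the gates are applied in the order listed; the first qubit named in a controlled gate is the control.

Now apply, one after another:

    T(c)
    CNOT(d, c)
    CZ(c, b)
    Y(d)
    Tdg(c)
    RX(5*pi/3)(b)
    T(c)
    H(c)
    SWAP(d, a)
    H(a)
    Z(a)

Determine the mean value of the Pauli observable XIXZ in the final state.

The expectation value of XIXZ is 1.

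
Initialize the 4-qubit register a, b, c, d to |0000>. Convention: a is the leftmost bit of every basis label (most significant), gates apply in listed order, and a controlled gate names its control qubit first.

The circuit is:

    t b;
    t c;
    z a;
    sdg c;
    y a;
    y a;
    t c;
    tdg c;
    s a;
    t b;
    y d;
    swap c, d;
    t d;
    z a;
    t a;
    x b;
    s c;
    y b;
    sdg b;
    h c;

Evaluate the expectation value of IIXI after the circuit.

The observable IIXI averages to -1.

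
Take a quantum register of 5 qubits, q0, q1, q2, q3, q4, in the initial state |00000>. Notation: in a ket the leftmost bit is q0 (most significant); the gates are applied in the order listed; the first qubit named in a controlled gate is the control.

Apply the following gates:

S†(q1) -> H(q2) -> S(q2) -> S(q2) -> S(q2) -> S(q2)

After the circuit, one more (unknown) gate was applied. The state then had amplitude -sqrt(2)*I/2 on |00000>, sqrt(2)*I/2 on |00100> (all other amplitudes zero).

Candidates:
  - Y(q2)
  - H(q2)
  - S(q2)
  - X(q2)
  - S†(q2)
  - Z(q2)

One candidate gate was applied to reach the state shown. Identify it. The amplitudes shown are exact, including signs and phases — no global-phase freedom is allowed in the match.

It was Y(q2) that produced the state shown.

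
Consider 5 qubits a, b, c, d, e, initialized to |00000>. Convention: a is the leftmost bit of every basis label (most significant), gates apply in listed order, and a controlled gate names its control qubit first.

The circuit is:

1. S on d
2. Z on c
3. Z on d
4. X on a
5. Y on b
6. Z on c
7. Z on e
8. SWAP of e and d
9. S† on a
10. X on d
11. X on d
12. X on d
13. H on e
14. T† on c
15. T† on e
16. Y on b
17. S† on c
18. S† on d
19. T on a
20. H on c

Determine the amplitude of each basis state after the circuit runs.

After the circuit, the state carries amplitude -exp(I*pi/4)/2 on |10010>, -1/2 on |10011>, -exp(I*pi/4)/2 on |10110>, -1/2 on |10111>, and 0 on every other basis state. Key observation: the block from step 10 through step 11 cancels to the identity and can be dropped.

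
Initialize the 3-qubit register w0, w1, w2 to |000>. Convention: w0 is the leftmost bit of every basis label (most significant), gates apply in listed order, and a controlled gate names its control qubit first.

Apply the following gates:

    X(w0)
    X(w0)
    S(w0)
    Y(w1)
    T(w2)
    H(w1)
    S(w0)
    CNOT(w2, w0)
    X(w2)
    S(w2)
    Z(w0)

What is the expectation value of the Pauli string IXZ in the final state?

The observable IXZ averages to 1. Key observation: gates 1-2 undo each other exactly, leaving only the rest of the circuit to track.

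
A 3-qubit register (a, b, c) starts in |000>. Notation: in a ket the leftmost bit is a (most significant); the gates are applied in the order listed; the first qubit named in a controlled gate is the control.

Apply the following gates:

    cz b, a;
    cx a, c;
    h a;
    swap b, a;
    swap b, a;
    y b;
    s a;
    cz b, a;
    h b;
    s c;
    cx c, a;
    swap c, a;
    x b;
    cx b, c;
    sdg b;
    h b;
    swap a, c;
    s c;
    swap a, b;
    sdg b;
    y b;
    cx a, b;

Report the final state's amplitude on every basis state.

After the circuit, the state carries amplitude sqrt(2)/2 on |010>, sqrt(2)/2 on |110>, and 0 on every other basis state.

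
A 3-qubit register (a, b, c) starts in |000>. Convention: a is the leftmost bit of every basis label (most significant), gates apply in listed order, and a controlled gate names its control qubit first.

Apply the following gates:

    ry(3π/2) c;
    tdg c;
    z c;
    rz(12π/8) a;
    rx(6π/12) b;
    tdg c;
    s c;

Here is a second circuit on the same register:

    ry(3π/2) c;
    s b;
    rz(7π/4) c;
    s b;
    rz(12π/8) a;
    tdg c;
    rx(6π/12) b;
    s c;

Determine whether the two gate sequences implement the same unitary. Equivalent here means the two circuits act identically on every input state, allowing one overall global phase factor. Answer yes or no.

No: there is an input state on which the two circuits produce genuinely different outputs (not merely differing by a phase).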